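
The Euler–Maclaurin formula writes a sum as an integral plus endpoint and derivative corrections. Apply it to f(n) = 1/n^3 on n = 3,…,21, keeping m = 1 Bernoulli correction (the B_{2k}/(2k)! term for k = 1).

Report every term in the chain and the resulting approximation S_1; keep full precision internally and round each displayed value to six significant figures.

S_1 ≈ 0.0760794

∫_3^21 1/x^3 dx evaluates to 0.0544218.
Endpoint term: (f(3) + f(21))/2 = (0.0370370 + 0.000107980)/2 = 0.0185725.
Integral + boundary = 0.0729943.
Order-1 term: 1/12 · (-1.54257e-05 − (-0.0370370)) = 0.00308513.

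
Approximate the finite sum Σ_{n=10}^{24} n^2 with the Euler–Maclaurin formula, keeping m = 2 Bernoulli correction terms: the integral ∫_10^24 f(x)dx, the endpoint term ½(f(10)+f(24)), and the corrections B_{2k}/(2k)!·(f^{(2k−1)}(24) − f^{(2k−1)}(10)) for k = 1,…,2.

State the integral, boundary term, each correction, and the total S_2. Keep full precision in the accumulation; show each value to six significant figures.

∫_10^24 x^2 dx evaluates to 4274.67.
Endpoint term: (f(10) + f(24))/2 = (100.000 + 576.000)/2 = 338.000.
Integral + boundary = 4612.67.
k=1: B_{2}/(2)! × [f^{(1)}(24) − f^{(1)}(10)] = 1/12 × (48.0000 − 20.0000) = 2.33333.
After k=1: 4615.00.
k=2: B_{4}/(4)! × [f^{(3)}(24) − f^{(3)}(10)] = −1/720 × (0.00000 − 0.00000) = 0.00000.

S_2 ≈ 4615.00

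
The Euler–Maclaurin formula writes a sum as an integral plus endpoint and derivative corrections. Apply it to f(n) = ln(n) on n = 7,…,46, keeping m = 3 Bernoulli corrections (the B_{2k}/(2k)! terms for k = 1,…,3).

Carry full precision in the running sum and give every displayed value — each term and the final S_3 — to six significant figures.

Integral: ∫_7^46 ln(x) dx = 123.496.
Endpoint term: (f(7) + f(46))/2 = (1.94591 + 3.82864)/2 = 2.88728.
Running total after boundary: 126.383.
k=1: B_{2}/(2)! × [f^{(1)}(46) − f^{(1)}(7)] = 1/12 × (0.0217391 − 0.142857) = -0.0100932.
Partial sum through k=1: 126.373.
k=2: B_{4}/(4)! × [f^{(3)}(46) − f^{(3)}(7)] = −1/720 × (2.05474e-05 − 0.00583090) = 8.06994e-06.
Partial sum through k=2: 126.373.
k=3: B_{6}/(6)! × [f^{(5)}(46) − f^{(5)}(7)] = 1/30240 × (1.16526e-07 − 0.00142798) = -4.72176e-08.

S_3 ≈ 126.373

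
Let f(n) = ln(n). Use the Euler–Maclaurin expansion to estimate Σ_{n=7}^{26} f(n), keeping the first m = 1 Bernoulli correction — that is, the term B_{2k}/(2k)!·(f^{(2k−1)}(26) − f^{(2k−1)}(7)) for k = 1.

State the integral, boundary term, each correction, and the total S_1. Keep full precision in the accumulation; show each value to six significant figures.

S_1 ≈ 54.6824

Integral: ∫_7^26 ln(x) dx = 52.0891.
½[f(7) + f(26)] = ½[1.94591 + 3.25810] = 2.60200.
Integral + boundary = 54.6911.
k=1: B_{2}/(2)! × [f^{(1)}(26) − f^{(1)}(7)] = 1/12 × (0.0384615 − 0.142857) = -0.00869963.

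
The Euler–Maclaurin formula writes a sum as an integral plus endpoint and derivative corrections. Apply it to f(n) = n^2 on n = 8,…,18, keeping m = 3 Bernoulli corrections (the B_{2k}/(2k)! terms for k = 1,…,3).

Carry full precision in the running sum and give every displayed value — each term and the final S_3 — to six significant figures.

S_3 ≈ 1969.00

∫_8^18 x^2 dx evaluates to 1773.33.
Boundary: ½(f(8) + f(18)) = ½(64.0000 + 324.000) = 194.000.
Integral + boundary = 1967.33.
Order-1 term: 1/12 · (36.0000 − 16.0000) = 1.66667.
Running total after k=1: 1969.00.
Order-2 term: −1/720 · (0.00000 − 0.00000) = 0.00000.
Running total after k=2: 1969.00.
Order-3 term: 1/30240 · (0.00000 − 0.00000) = 0.00000.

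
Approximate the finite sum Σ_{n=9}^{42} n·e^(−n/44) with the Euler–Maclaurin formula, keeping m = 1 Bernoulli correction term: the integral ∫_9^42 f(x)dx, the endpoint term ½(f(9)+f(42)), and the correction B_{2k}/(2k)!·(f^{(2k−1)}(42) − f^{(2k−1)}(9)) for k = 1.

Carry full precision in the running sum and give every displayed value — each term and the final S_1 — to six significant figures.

The integral term ∫_9^42 x·e^(−x/44) dx = 443.830.
½[f(9) + f(42)] = ½[7.33516 + 16.1695] = 11.7523.
So far: 455.582.
k=1: B_{2}/(2)! × [f^{(1)}(42) − f^{(1)}(9)] = 1/12 × (0.0174994 − 0.648310) = -0.0525675.

S_1 ≈ 455.530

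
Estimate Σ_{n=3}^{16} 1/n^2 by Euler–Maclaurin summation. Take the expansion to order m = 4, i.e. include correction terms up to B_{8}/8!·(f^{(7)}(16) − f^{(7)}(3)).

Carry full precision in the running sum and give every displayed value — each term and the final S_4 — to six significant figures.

S_4 ≈ 0.334346

Integral: ∫_3^16 1/x^2 dx = 0.270833.
Boundary: ½(f(3) + f(16)) = ½(0.111111 + 0.00390625) = 0.0575087.
So far: 0.328342.
k=1: B_{2}/(2)! × [f^{(1)}(16) − f^{(1)}(3)] = 1/12 × (-0.000488281 − (-0.0740741)) = 0.00613215.
Partial sum through k=1: 0.334474.
k=2: B_{4}/(4)! × [f^{(3)}(16) − f^{(3)}(3)] = −1/720 × (-2.28882e-05 − (-0.0987654)) = -0.000137142.
Partial sum through k=2: 0.334337.
k=3: B_{6}/(6)! × [f^{(5)}(16) − f^{(5)}(3)] = 1/30240 × (-2.68221e-06 − (-0.329218)) = 1.08868e-05.
Partial sum through k=3: 0.334348.
k=4: B_{8}/(8)! × [f^{(7)}(16) − f^{(7)}(3)] = −1/1209600 × (-5.86733e-07 − (-2.04847)) = -1.69351e-06.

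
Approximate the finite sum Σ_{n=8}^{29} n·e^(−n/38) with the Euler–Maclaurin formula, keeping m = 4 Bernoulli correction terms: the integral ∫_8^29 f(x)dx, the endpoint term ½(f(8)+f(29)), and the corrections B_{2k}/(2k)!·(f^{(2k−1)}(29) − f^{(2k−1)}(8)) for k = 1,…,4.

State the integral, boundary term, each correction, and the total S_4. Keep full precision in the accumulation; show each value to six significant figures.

S_4 ≈ 239.187

Integral: ∫_8^29 x·e^(−x/38) dx = 229.231.
½[f(8) + f(29)] = ½[6.48126 + 13.5196] = 10.0004.
Integral + boundary = 239.232.
Order-1 term: 1/12 · (0.110414 − 0.639598) = -0.0440987.
Partial sum through k=1: 239.187.
Order-2 term: −1/720 · (0.000722159 − 0.00156504) = 1.17066e-06.
Partial sum through k=2: 239.187.
Order-3 term: 1/30240 · (9.47267e-07 − 1.86090e-06) = -3.02127e-11.
Partial sum through k=3: 239.187.
Order-4 term: −1/1209600 · (9.65668e-10 − 1.82686e-09) = 7.11960e-16.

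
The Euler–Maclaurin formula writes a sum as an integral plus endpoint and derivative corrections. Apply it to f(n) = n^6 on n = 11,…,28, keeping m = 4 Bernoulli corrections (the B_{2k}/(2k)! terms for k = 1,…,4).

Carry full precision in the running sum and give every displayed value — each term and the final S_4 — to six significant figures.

The integral term ∫_11^28 x^6 dx = 1.92478e+09.
½[f(11) + f(28)] = ½[1.77156e+06 + 4.81890e+08] = 2.41831e+08.
Running total after boundary: 2.16661e+09.
Correction k=1: B_{2}/2! · (f^{(1)}(28) − f^{(1)}(11)) = 1/12 · (1.03262e+08 − 966306) = 8.52466e+06.
Partial sum through k=1: 2.17513e+09.
Correction k=2: B_{4}/4! · (f^{(3)}(28) − f^{(3)}(11)) = −1/720 · (2.63424e+06 − 159720) = -3436.83.
Partial sum through k=2: 2.17513e+09.
Correction k=3: B_{6}/6! · (f^{(5)}(28) − f^{(5)}(11)) = 1/30240 · (20160.0 − 7920.00) = 0.404762.
Partial sum through k=3: 2.17513e+09.
Correction k=4: B_{8}/8! · (f^{(7)}(28) − f^{(7)}(11)) = −1/1209600 · (0.00000 − 0.00000) = 0.00000.

S_4 ≈ 2.17513e+09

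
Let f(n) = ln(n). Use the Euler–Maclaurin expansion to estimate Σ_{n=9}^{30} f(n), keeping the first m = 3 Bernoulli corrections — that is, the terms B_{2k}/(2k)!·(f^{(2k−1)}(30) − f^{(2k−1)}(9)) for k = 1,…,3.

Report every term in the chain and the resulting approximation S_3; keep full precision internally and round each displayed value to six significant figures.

Integral: ∫_9^30 ln(x) dx = 61.2609.
Boundary: ½(f(9) + f(30)) = ½(2.19722 + 3.40120) = 2.79921.
Integral + boundary = 64.0601.
k=1: B_{2}/(2)! × [f^{(1)}(30) − f^{(1)}(9)] = 1/12 × (0.0333333 − 0.111111) = -0.00648148.
After k=1: 64.0536.
k=2: B_{4}/(4)! × [f^{(3)}(30) − f^{(3)}(9)] = −1/720 × (7.40741e-05 − 0.00274348) = 3.70751e-06.
After k=2: 64.0536.
k=3: B_{6}/(6)! × [f^{(5)}(30) − f^{(5)}(9)] = 1/30240 × (9.87654e-07 − 0.000406442) = -1.34079e-08.

S_3 ≈ 64.0536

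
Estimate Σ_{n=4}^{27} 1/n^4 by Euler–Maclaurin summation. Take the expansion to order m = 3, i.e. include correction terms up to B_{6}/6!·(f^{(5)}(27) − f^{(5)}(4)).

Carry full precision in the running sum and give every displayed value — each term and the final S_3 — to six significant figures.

The integral term ∫_4^27 1/x^4 dx = 0.00519140.
½[f(4) + f(27)] = ½[0.00390625 + 1.88168e-06] = 0.00195407.
Running total after boundary: 0.00714546.
Correction k=1: B_{2}/2! · (f^{(1)}(27) − f^{(1)}(4)) = 1/12 · (-2.78767e-07 − (-0.00390625)) = 0.000325498.
Running total after k=1: 0.00747096.
Correction k=2: B_{4}/4! · (f^{(3)}(27) − f^{(3)}(4)) = −1/720 · (-1.14719e-08 − (-0.00732422)) = -1.01725e-05.
Running total after k=2: 0.00746079.
Correction k=3: B_{6}/6! · (f^{(5)}(27) − f^{(5)}(4)) = 1/30240 · (-8.81242e-10 − (-0.0256348)) = 8.47710e-07.

S_3 ≈ 0.00746164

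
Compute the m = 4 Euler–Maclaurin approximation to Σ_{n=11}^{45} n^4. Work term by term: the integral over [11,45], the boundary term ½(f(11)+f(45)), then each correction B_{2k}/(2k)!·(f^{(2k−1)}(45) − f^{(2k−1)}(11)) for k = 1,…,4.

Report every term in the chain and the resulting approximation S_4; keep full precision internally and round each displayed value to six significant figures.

The integral term ∫_11^45 x^4 dx = 3.68734e+07.
Boundary: ½(f(11) + f(45)) = ½(14641.0 + 4.10062e+06) = 2.05763e+06.
So far: 3.89310e+07.
Order-1 term: 1/12 · (364500 − 5324.00) = 29931.3.
Running total after k=1: 3.89610e+07.
Order-2 term: −1/720 · (1080.00 − 264.000) = -1.13333.
Running total after k=2: 3.89610e+07.
Order-3 term: 1/30240 · (0.00000 − 0.00000) = 0.00000.
Running total after k=3: 3.89610e+07.
Order-4 term: −1/1209600 · (0.00000 − 0.00000) = 0.00000.

S_4 ≈ 3.89610e+07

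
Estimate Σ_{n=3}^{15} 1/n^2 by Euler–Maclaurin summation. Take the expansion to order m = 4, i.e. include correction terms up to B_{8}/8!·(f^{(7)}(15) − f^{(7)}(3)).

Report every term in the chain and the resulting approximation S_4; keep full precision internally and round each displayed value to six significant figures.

Integral: ∫_3^15 1/x^2 dx = 0.266667.
Endpoint term: (f(3) + f(15))/2 = (0.111111 + 0.00444444)/2 = 0.0577778.
Integral + boundary = 0.324444.
k=1: B_{2}/(2)! × [f^{(1)}(15) − f^{(1)}(3)] = 1/12 × (-0.000592593 − (-0.0740741)) = 0.00612346.
After k=1: 0.330568.
k=2: B_{4}/(4)! × [f^{(3)}(15) − f^{(3)}(3)] = −1/720 × (-3.16049e-05 − (-0.0987654)) = -0.000137130.
After k=2: 0.330431.
k=3: B_{6}/(6)! × [f^{(5)}(15) − f^{(5)}(3)] = 1/30240 × (-4.21399e-06 − (-0.329218)) = 1.08867e-05.
After k=3: 0.330442.
k=4: B_{8}/(8)! × [f^{(7)}(15) − f^{(7)}(3)] = −1/1209600 × (-1.04882e-06 − (-2.04847)) = -1.69351e-06.

S_4 ≈ 0.330440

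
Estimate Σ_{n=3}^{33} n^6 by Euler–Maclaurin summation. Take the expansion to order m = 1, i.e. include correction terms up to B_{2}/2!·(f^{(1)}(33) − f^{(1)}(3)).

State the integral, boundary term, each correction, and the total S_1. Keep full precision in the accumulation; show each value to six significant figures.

∫_3^33 x^6 dx evaluates to 6.08835e+09.
Endpoint term: (f(3) + f(33))/2 = (729.000 + 1.29147e+09)/2 = 6.45734e+08.
So far: 6.73408e+09.
k=1: B_{2}/(2)! × [f^{(1)}(33) − f^{(1)}(3)] = 1/12 × (2.34812e+08 − 1458.00) = 1.95676e+07.

S_1 ≈ 6.75365e+09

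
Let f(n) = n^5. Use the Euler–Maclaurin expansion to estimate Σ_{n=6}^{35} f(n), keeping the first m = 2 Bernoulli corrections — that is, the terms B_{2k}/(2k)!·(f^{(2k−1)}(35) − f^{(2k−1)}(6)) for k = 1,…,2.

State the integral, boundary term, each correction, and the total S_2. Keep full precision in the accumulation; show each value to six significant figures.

S_2 ≈ 3.33259e+08

∫_6^35 x^5 dx evaluates to 3.06370e+08.
Boundary: ½(f(6) + f(35)) = ½(7776.00 + 5.25219e+07) = 2.62648e+07.
Integral + boundary = 3.32635e+08.
Correction k=1: B_{2}/2! · (f^{(1)}(35) − f^{(1)}(6)) = 1/12 · (7.50312e+06 − 6480.00) = 624720.
Running total after k=1: 3.33259e+08.
Correction k=2: B_{4}/4! · (f^{(3)}(35) − f^{(3)}(6)) = −1/720 · (73500.0 − 2160.00) = -99.0833.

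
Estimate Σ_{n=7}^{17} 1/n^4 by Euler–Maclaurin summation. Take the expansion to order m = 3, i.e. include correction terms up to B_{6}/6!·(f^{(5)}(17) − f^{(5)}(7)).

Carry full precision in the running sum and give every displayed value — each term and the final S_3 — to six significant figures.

∫_7^17 1/x^4 dx evaluates to 0.000903970.
Boundary: ½(f(7) + f(17)) = ½(0.000416493 + 1.19730e-05) = 0.000214233.
Running total after boundary: 0.00111820.
k=1: B_{2}/(2)! × [f^{(1)}(17) − f^{(1)}(7)] = 1/12 × (-2.81719e-06 − (-0.000237996)) = 1.95982e-05.
Partial sum through k=1: 0.00113780.
k=2: B_{4}/(4)! × [f^{(3)}(17) − f^{(3)}(7)] = −1/720 × (-2.92441e-07 − (-0.000145712)) = -2.01971e-07.
Partial sum through k=2: 0.00113760.
k=3: B_{6}/(6)! × [f^{(5)}(17) − f^{(5)}(7)] = 1/30240 × (-5.66668e-08 − (-0.000166528)) = 5.50500e-09.

S_3 ≈ 0.00113760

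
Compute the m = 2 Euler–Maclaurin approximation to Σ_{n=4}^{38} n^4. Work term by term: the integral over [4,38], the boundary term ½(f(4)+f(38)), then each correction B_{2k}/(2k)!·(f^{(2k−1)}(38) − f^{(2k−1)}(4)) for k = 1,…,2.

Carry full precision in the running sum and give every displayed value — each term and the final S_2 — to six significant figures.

S_2 ≈ 1.69078e+07

The integral term ∫_4^38 x^4 dx = 1.58468e+07.
½[f(4) + f(38)] = ½[256.000 + 2.08514e+06] = 1.04270e+06.
So far: 1.68895e+07.
Order-1 term: 1/12 · (219488 − 256.000) = 18269.3.
Running total after k=1: 1.69078e+07.
Order-2 term: −1/720 · (912.000 − 96.0000) = -1.13333.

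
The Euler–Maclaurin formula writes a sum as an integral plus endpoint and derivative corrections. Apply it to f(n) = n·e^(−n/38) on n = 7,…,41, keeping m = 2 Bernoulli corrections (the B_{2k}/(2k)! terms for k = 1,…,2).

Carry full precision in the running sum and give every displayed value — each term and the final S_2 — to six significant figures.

S_2 ≈ 411.593

∫_7^41 x·e^(−x/38) dx evaluates to 401.771.
½[f(7) + f(41)] = ½[5.82232 + 13.9381] = 9.88020.
Integral + boundary = 411.652.
Order-1 term: 1/12 · (-0.0268384 − 0.678542) = -0.0587817.
Partial sum through k=1: 411.593.
Order-2 term: −1/720 · (0.000452263 − 0.00162193) = 1.62453e-06.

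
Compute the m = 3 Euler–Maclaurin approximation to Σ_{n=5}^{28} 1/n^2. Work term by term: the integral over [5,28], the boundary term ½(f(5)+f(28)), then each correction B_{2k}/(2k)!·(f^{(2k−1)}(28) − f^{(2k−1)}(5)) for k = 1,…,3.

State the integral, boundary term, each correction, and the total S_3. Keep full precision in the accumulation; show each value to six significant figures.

∫_5^28 1/x^2 dx evaluates to 0.164286.
Boundary: ½(f(5) + f(28)) = ½(0.0400000 + 0.00127551) = 0.0206378.
Running total after boundary: 0.184923.
Order-1 term: 1/12 · (-9.11079e-05 − (-0.0160000)) = 0.00132574.
After k=1: 0.186249.
Order-2 term: −1/720 · (-1.39451e-06 − (-0.00768000)) = -1.06647e-05.
After k=2: 0.186239.
Order-3 term: 1/30240 · (-5.33613e-08 − (-0.00921600)) = 3.04760e-07.

S_3 ≈ 0.186239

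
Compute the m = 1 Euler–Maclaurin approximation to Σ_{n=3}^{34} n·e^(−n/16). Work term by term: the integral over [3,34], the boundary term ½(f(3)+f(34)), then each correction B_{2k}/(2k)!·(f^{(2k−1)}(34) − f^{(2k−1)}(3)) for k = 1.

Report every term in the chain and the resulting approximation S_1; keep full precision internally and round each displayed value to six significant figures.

Integral: ∫_3^34 x·e^(−x/16) dx = 156.478.
Endpoint term: (f(3) + f(34))/2 = (2.48709 + 4.06072)/2 = 3.27390.
So far: 159.752.
Order-1 term: 1/12 · (-0.134362 − 0.673586) = -0.0673290.

S_1 ≈ 159.685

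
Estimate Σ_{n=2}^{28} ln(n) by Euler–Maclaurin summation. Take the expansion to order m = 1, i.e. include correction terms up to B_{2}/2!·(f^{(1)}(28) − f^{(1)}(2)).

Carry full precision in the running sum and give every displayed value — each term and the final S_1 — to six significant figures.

S_1 ≈ 67.8894

The integral term ∫_2^28 ln(x) dx = 65.9154.
Boundary: ½(f(2) + f(28)) = ½(0.693147 + 3.33220) = 2.01268.
So far: 67.9281.
Correction k=1: B_{2}/2! · (f^{(1)}(28) − f^{(1)}(2)) = 1/12 · (0.0357143 − 0.500000) = -0.0386905.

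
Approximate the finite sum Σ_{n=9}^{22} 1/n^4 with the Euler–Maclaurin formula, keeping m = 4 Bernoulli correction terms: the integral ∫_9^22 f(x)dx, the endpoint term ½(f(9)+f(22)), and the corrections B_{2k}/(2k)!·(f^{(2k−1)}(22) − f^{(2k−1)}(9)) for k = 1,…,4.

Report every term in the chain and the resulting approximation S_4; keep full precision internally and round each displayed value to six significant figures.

S_4 ≈ 0.000509831

Integral: ∫_9^22 1/x^4 dx = 0.000425943.
½[f(9) + f(22)] = ½[0.000152416 + 4.26883e-06] = 7.83423e-05.
Integral + boundary = 0.000504285.
Order-1 term: 1/12 · (-7.76152e-07 − (-6.77404e-05)) = 5.58035e-06.
After k=1: 0.000509865.
Order-2 term: −1/720 · (-4.81086e-08 − (-2.50890e-05)) = -3.47790e-08.
After k=2: 0.000509830.
Order-3 term: 1/30240 · (-5.56628e-09 − (-1.73455e-05)) = 5.73410e-10.
After k=3: 0.000509831.
Order-4 term: −1/1209600 · (-1.03505e-09 − (-1.92728e-05)) = -1.59323e-11.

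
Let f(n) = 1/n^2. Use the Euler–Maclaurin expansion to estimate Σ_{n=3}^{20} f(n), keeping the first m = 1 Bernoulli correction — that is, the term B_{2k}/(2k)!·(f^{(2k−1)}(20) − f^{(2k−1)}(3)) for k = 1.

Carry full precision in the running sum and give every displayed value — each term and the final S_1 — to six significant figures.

∫_3^20 1/x^2 dx evaluates to 0.283333.
Endpoint term: (f(3) + f(20))/2 = (0.111111 + 0.00250000)/2 = 0.0568056.
So far: 0.340139.
k=1: B_{2}/(2)! × [f^{(1)}(20) − f^{(1)}(3)] = 1/12 × (-0.000250000 − (-0.0740741)) = 0.00615201.

S_1 ≈ 0.346291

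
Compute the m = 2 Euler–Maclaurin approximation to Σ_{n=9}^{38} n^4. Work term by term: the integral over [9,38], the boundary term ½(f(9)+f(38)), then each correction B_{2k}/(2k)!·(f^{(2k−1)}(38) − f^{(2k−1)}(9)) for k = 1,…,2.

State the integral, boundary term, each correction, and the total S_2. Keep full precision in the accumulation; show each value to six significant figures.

S_2 ≈ 1.68991e+07

∫_9^38 x^4 dx evaluates to 1.58352e+07.
½[f(9) + f(38)] = ½[6561.00 + 2.08514e+06] = 1.04585e+06.
Integral + boundary = 1.68811e+07.
Order-1 term: 1/12 · (219488 − 2916.00) = 18047.7.
After k=1: 1.68991e+07.
Order-2 term: −1/720 · (912.000 − 216.000) = -0.966667.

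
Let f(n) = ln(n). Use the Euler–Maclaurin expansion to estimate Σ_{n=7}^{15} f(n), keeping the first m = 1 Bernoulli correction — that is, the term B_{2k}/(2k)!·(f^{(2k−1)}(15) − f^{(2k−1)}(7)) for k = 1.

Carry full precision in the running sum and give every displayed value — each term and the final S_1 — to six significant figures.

Integral: ∫_7^15 ln(x) dx = 18.9994.
Endpoint term: (f(7) + f(15))/2 = (1.94591 + 2.70805)/2 = 2.32698.
Running total after boundary: 21.3264.
Correction k=1: B_{2}/2! · (f^{(1)}(15) − f^{(1)}(7)) = 1/12 · (0.0666667 − 0.142857) = -0.00634921.

S_1 ≈ 21.3200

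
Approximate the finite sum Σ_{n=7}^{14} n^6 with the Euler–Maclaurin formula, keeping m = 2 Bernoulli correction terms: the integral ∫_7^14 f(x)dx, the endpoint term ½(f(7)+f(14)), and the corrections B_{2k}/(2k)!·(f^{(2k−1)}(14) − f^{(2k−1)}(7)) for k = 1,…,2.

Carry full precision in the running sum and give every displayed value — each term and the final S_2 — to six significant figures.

S_2 ≈ 1.90251e+07

∫_7^14 x^6 dx evaluates to 1.49414e+07.
½[f(7) + f(14)] = ½[117649 + 7.52954e+06] = 3.82359e+06.
So far: 1.87650e+07.
k=1: B_{2}/(2)! × [f^{(1)}(14) − f^{(1)}(7)] = 1/12 × (3.22694e+06 − 100842) = 260508.
Running total after k=1: 1.90255e+07.
k=2: B_{4}/(4)! × [f^{(3)}(14) − f^{(3)}(7)] = −1/720 × (329280 − 41160.0) = -400.167.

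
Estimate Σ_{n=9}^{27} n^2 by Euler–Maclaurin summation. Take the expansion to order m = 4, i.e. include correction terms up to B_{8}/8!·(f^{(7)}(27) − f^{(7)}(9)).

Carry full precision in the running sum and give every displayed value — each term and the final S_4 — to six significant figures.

∫_9^27 x^2 dx evaluates to 6318.00.
Boundary: ½(f(9) + f(27)) = ½(81.0000 + 729.000) = 405.000.
So far: 6723.00.
k=1: B_{2}/(2)! × [f^{(1)}(27) − f^{(1)}(9)] = 1/12 × (54.0000 − 18.0000) = 3.00000.
Running total after k=1: 6726.00.
k=2: B_{4}/(4)! × [f^{(3)}(27) − f^{(3)}(9)] = −1/720 × (0.00000 − 0.00000) = 0.00000.
Running total after k=2: 6726.00.
k=3: B_{6}/(6)! × [f^{(5)}(27) − f^{(5)}(9)] = 1/30240 × (0.00000 − 0.00000) = 0.00000.
Running total after k=3: 6726.00.
k=4: B_{8}/(8)! × [f^{(7)}(27) − f^{(7)}(9)] = −1/1209600 × (0.00000 − 0.00000) = 0.00000.

S_4 ≈ 6726.00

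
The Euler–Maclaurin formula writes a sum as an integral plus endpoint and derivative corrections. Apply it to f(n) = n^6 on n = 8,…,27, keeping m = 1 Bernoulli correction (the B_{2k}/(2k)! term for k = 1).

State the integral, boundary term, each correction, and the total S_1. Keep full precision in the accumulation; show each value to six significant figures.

The integral term ∫_8^27 x^6 dx = 1.49404e+09.
Endpoint term: (f(8) + f(27))/2 = (262144 + 3.87420e+08)/2 = 1.93841e+08.
Running total after boundary: 1.68788e+09.
Order-1 term: 1/12 · (8.60934e+07 − 196608) = 7.15807e+06.

S_1 ≈ 1.69504e+09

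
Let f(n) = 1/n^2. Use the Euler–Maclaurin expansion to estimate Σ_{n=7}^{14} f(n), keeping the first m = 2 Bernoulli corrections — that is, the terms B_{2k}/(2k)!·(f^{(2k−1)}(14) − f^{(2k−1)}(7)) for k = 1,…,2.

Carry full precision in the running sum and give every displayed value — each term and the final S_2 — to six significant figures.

S_2 ≈ 0.0846069

Integral: ∫_7^14 1/x^2 dx = 0.0714286.
½[f(7) + f(14)] = ½[0.0204082 + 0.00510204] = 0.0127551.
Integral + boundary = 0.0841837.
k=1: B_{2}/(2)! × [f^{(1)}(14) − f^{(1)}(7)] = 1/12 × (-0.000728863 − (-0.00583090)) = 0.000425170.
Partial sum through k=1: 0.0846088.
k=2: B_{4}/(4)! × [f^{(3)}(14) − f^{(3)}(7)] = −1/720 × (-4.46243e-05 − (-0.00142798)) = -1.92132e-06.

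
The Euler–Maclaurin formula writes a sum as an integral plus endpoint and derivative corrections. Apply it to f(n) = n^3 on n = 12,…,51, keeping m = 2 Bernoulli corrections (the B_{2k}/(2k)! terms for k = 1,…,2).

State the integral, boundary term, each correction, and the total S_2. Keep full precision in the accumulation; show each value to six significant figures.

The integral term ∫_12^51 x^3 dx = 1.68612e+06.
Endpoint term: (f(12) + f(51))/2 = (1728.00 + 132651)/2 = 67189.5.
So far: 1.75331e+06.
Order-1 term: 1/12 · (7803.00 − 432.000) = 614.250.
Partial sum through k=1: 1.75392e+06.
Order-2 term: −1/720 · (6.00000 − 6.00000) = 0.00000.

S_2 ≈ 1.75392e+06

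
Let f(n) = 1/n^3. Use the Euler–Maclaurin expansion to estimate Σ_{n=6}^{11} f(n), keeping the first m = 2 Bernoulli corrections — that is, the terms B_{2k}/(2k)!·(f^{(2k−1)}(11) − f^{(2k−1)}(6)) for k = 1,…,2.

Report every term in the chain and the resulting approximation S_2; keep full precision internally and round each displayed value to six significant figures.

∫_6^11 1/x^3 dx evaluates to 0.00975666.
Boundary: ½(f(6) + f(11)) = ½(0.00462963 + 0.000751315) = 0.00269047.
Integral + boundary = 0.0124471.
Order-1 term: 1/12 · (-0.000204904 − (-0.00231481)) = 0.000175826.
Partial sum through k=1: 0.0126230.
Order-2 term: −1/720 · (-3.38684e-05 − (-0.00128601)) = -1.73908e-06.

S_2 ≈ 0.0126212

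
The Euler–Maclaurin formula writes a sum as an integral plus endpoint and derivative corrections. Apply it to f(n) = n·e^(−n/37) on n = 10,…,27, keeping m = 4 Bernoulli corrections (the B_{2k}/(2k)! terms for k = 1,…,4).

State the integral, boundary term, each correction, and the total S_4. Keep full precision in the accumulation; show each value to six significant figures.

∫_10^27 x·e^(−x/37) dx evaluates to 185.689.
Endpoint term: (f(10) + f(27))/2 = (7.63173 + 13.0151)/2 = 10.3234.
Integral + boundary = 196.013.
k=1: B_{2}/(2)! × [f^{(1)}(27) − f^{(1)}(10)] = 1/12 × (0.130281 − 0.556910) = -0.0355524.
Running total after k=1: 195.977.
k=2: B_{4}/(4)! × [f^{(3)}(27) − f^{(3)}(10)] = −1/720 × (0.000799386 − 0.00152174) = 1.00326e-06.
Running total after k=2: 195.977.
k=3: B_{6}/(6)! × [f^{(5)}(27) − f^{(5)}(10)] = 1/30240 × (1.09833e-06 − 1.92598e-06) = -2.73697e-11.
Running total after k=3: 195.977.
k=4: B_{8}/(8)! × [f^{(7)}(27) − f^{(7)}(10)] = −1/1209600 × (1.17804e-09 − 2.00175e-09) = 6.80983e-16.

S_4 ≈ 195.977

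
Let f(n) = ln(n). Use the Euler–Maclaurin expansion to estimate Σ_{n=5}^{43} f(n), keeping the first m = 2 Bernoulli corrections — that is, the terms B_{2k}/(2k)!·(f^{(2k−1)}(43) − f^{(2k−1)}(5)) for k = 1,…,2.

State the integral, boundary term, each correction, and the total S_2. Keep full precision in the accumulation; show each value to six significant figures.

Integral: ∫_5^43 ln(x) dx = 115.684.
½[f(5) + f(43)] = ½[1.60944 + 3.76120] = 2.68532.
Running total after boundary: 118.370.
k=1: B_{2}/(2)! × [f^{(1)}(43) − f^{(1)}(5)] = 1/12 × (0.0232558 − 0.200000) = -0.0147287.
After k=1: 118.355.
k=2: B_{4}/(4)! × [f^{(3)}(43) − f^{(3)}(5)] = −1/720 × (2.51550e-05 − 0.0160000) = 2.21873e-05.

S_2 ≈ 118.355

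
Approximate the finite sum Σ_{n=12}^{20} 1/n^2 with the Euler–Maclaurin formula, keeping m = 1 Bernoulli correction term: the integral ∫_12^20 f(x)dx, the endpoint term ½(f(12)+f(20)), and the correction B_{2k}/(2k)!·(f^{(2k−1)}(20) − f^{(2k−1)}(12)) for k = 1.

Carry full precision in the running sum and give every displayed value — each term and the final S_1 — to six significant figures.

S_1 ≈ 0.0381312

Integral: ∫_12^20 1/x^2 dx = 0.0333333.
½[f(12) + f(20)] = ½[0.00694444 + 0.00250000] = 0.00472222.
Running total after boundary: 0.0380556.
k=1: B_{2}/(2)! × [f^{(1)}(20) − f^{(1)}(12)] = 1/12 × (-0.000250000 − (-0.00115741)) = 7.56173e-05.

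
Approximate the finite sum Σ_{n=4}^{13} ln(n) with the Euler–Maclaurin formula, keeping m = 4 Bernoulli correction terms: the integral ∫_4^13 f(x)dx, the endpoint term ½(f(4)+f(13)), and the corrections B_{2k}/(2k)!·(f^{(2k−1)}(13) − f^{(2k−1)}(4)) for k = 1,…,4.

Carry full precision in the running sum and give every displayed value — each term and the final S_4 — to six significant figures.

Integral: ∫_4^13 ln(x) dx = 18.7992.
½[f(4) + f(13)] = ½[1.38629 + 2.56495] = 1.97562.
So far: 20.7748.
Order-1 term: 1/12 · (0.0769231 − 0.250000) = -0.0144231.
After k=1: 20.7604.
Order-2 term: −1/720 · (0.000910332 − 0.0312500) = 4.21384e-05.
After k=2: 20.7604.
Order-3 term: 1/30240 · (6.46390e-05 − 0.0234375) = -7.72912e-07.
After k=3: 20.7604.
Order-4 term: −1/1209600 · (1.14744e-05 − 0.0439453) = 3.63210e-08.

S_4 ≈ 20.7604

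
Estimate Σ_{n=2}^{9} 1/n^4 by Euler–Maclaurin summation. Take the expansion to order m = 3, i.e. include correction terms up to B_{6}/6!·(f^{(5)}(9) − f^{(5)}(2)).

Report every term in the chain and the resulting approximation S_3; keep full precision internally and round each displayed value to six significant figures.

S_3 ≈ 0.0820786

Integral: ∫_2^9 1/x^4 dx = 0.0412094.
Boundary: ½(f(2) + f(9)) = ½(0.0625000 + 0.000152416) = 0.0313262.
So far: 0.0725356.
Correction k=1: B_{2}/2! · (f^{(1)}(9) − f^{(1)}(2)) = 1/12 · (-6.77404e-05 − (-0.125000)) = 0.0104110.
Partial sum through k=1: 0.0829466.
Correction k=2: B_{4}/4! · (f^{(3)}(9) − f^{(3)}(2)) = −1/720 · (-2.50890e-05 − (-0.937500)) = -0.00130205.
Partial sum through k=2: 0.0816446.
Correction k=3: B_{6}/6! · (f^{(5)}(9) − f^{(5)}(2)) = 1/30240 · (-1.73455e-05 − (-13.1250)) = 0.000434027.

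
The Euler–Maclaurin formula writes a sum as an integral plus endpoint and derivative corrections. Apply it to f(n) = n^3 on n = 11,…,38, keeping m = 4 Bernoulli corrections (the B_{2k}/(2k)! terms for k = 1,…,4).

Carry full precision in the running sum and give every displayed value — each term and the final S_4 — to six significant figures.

S_4 ≈ 546056

Integral: ∫_11^38 x^3 dx = 517624.
½[f(11) + f(38)] = ½[1331.00 + 54872.0] = 28101.5.
So far: 545725.
Correction k=1: B_{2}/2! · (f^{(1)}(38) − f^{(1)}(11)) = 1/12 · (4332.00 − 363.000) = 330.750.
After k=1: 546056.
Correction k=2: B_{4}/4! · (f^{(3)}(38) − f^{(3)}(11)) = −1/720 · (6.00000 − 6.00000) = 0.00000.
After k=2: 546056.
Correction k=3: B_{6}/6! · (f^{(5)}(38) − f^{(5)}(11)) = 1/30240 · (0.00000 − 0.00000) = 0.00000.
After k=3: 546056.
Correction k=4: B_{8}/8! · (f^{(7)}(38) − f^{(7)}(11)) = −1/1209600 · (0.00000 − 0.00000) = 0.00000.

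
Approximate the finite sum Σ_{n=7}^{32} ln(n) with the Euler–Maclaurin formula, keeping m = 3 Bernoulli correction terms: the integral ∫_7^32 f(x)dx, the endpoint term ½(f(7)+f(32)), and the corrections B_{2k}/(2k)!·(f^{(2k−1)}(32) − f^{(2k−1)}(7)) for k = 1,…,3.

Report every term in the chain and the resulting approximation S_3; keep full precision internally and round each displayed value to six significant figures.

Integral: ∫_7^32 ln(x) dx = 72.2822.
Endpoint term: (f(7) + f(32))/2 = (1.94591 + 3.46574)/2 = 2.70582.
Integral + boundary = 74.9880.
Correction k=1: B_{2}/2! · (f^{(1)}(32) − f^{(1)}(7)) = 1/12 · (0.0312500 − 0.142857) = -0.00930060.
After k=1: 74.9787.
Correction k=2: B_{4}/4! · (f^{(3)}(32) − f^{(3)}(7)) = −1/720 · (6.10352e-05 − 0.00583090) = 8.01371e-06.
After k=2: 74.9787.
Correction k=3: B_{6}/6! · (f^{(5)}(32) − f^{(5)}(7)) = 1/30240 · (7.15256e-07 − 0.00142798) = -4.71978e-08.

S_3 ≈ 74.9787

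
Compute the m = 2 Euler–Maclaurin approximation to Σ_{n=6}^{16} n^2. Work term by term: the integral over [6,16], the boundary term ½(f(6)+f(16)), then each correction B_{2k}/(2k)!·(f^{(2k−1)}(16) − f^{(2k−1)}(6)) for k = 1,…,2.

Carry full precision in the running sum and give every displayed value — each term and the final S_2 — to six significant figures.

∫_6^16 x^2 dx evaluates to 1293.33.
½[f(6) + f(16)] = ½[36.0000 + 256.000] = 146.000.
Integral + boundary = 1439.33.
Correction k=1: B_{2}/2! · (f^{(1)}(16) − f^{(1)}(6)) = 1/12 · (32.0000 − 12.0000) = 1.66667.
After k=1: 1441.00.
Correction k=2: B_{4}/4! · (f^{(3)}(16) − f^{(3)}(6)) = −1/720 · (0.00000 − 0.00000) = 0.00000.

S_2 ≈ 1441.00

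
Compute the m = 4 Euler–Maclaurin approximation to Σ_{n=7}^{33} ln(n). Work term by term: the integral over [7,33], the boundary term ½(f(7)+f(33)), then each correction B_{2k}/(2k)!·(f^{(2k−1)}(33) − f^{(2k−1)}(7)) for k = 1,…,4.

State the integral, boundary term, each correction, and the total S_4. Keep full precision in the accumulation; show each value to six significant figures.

The integral term ∫_7^33 ln(x) dx = 75.7634.
½[f(7) + f(33)] = ½[1.94591 + 3.49651] = 2.72121.
Running total after boundary: 78.4846.
Order-1 term: 1/12 · (0.0303030 − 0.142857) = -0.00937951.
After k=1: 78.4752.
Order-2 term: −1/720 · (5.56529e-05 − 0.00583090) = 8.02118e-06.
After k=2: 78.4752.
Order-3 term: 1/30240 · (6.13256e-07 − 0.00142798) = -4.72012e-08.
After k=3: 78.4752.
Order-4 term: −1/1209600 · (1.68941e-08 − 0.000874271) = 7.22763e-10.

S_4 ≈ 78.4752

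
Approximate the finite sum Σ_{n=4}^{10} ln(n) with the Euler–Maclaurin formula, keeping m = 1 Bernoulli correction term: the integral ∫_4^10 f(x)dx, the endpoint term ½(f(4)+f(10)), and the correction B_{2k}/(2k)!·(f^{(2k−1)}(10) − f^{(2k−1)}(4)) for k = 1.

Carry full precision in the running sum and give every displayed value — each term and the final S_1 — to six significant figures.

Integral: ∫_4^10 ln(x) dx = 11.4807.
½[f(4) + f(10)] = ½[1.38629 + 2.30259] = 1.84444.
Integral + boundary = 13.3251.
Correction k=1: B_{2}/2! · (f^{(1)}(10) − f^{(1)}(4)) = 1/12 · (0.100000 − 0.250000) = -0.0125000.

S_1 ≈ 13.3126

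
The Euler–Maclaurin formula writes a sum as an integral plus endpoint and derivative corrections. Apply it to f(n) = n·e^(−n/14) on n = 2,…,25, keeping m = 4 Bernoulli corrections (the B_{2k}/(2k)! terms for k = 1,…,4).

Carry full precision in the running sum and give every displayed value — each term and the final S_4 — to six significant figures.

∫_2^25 x·e^(−x/14) dx evaluates to 102.629.
½[f(2) + f(25)] = ½[1.73376 + 4.19193] = 2.96284.
So far: 105.592.
Correction k=1: B_{2}/2! · (f^{(1)}(25) − f^{(1)}(2)) = 1/12 · (-0.131746 − 0.743038) = -0.0728987.
After k=1: 105.519.
Correction k=2: B_{4}/4! · (f^{(3)}(25) − f^{(3)}(2)) = −1/720 · (0.00103882 − 0.0126367) = 1.61082e-05.
After k=2: 105.519.
Correction k=3: B_{6}/6! · (f^{(5)}(25) − f^{(5)}(2)) = 1/30240 · (1.40296e-05 − 0.000109604) = -3.16053e-09.
After k=3: 105.519.
Correction k=4: B_{8}/8! · (f^{(7)}(25) − f^{(7)}(2)) = −1/1209600 · (1.16118e-07 − 7.89465e-07) = 5.56669e-13.

S_4 ≈ 105.519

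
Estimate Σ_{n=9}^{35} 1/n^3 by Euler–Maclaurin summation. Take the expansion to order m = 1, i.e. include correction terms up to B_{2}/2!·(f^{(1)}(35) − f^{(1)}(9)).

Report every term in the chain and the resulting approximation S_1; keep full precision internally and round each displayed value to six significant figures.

Integral: ∫_9^35 1/x^3 dx = 0.00576468.
Endpoint term: (f(9) + f(35))/2 = (0.00137174 + 2.33236e-05)/2 = 0.000697533.
Integral + boundary = 0.00646221.
k=1: B_{2}/(2)! × [f^{(1)}(35) − f^{(1)}(9)] = 1/12 × (-1.99917e-06 − (-0.000457247)) = 3.79374e-05.

S_1 ≈ 0.00650015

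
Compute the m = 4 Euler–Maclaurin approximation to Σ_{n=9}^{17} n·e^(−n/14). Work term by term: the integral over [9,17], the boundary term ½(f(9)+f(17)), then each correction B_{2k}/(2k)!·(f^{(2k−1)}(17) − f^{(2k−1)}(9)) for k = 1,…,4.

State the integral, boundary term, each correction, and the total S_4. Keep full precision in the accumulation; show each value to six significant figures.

Integral: ∫_9^17 x·e^(−x/14) dx = 40.4396.
½[f(9) + f(17)] = ½[4.73209 + 5.04767] = 4.88988.
Running total after boundary: 45.3295.
Correction k=1: B_{2}/2! · (f^{(1)}(17) − f^{(1)}(9)) = 1/12 · (-0.0636261 − 0.187781) = -0.0209506.
After k=1: 45.3085.
Correction k=2: B_{4}/4! · (f^{(3)}(17) − f^{(3)}(9)) = −1/720 · (0.00270519 − 0.00632325) = 5.02508e-06.
After k=2: 45.3085.
Correction k=3: B_{6}/6! · (f^{(5)}(17) − f^{(5)}(9)) = 1/30240 · (2.92603e-05 − 5.96349e-05) = -1.00445e-09.
After k=3: 45.3085.
Correction k=4: B_{8}/8! · (f^{(7)}(17) − f^{(7)}(9)) = −1/1209600 · (2.28156e-07 − 4.43920e-07) = 1.78376e-13.

S_4 ≈ 45.3085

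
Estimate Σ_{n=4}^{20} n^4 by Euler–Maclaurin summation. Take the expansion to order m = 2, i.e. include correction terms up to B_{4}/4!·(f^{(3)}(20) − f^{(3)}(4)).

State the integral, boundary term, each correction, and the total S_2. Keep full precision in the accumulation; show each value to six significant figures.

The integral term ∫_4^20 x^4 dx = 639795.
Endpoint term: (f(4) + f(20))/2 = (256.000 + 160000)/2 = 80128.0.
Integral + boundary = 719923.
Order-1 term: 1/12 · (32000.0 − 256.000) = 2645.33.
Partial sum through k=1: 722569.
Order-2 term: −1/720 · (480.000 − 96.0000) = -0.533333.

S_2 ≈ 722568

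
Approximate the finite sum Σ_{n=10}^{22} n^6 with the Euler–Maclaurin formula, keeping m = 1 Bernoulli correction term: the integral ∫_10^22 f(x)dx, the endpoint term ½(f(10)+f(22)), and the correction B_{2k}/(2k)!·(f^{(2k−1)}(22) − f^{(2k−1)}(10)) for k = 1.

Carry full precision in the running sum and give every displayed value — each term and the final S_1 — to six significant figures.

S_1 ≈ 4.14625e+08

Integral: ∫_10^22 x^6 dx = 3.54908e+08.
½[f(10) + f(22)] = ½[1.00000e+06 + 1.13380e+08] = 5.71900e+07.
So far: 4.12098e+08.
Correction k=1: B_{2}/2! · (f^{(1)}(22) − f^{(1)}(10)) = 1/12 · (3.09218e+07 − 600000) = 2.52682e+06.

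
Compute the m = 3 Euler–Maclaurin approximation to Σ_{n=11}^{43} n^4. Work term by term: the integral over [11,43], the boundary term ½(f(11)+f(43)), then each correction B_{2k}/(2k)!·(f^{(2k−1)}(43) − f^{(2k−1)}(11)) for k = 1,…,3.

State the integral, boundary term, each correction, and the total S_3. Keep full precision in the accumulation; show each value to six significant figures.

S_3 ≈ 3.11123e+07

Integral: ∫_11^43 x^4 dx = 2.93695e+07.
Endpoint term: (f(11) + f(43))/2 = (14641.0 + 3.41880e+06)/2 = 1.71672e+06.
So far: 3.10862e+07.
k=1: B_{2}/(2)! × [f^{(1)}(43) − f^{(1)}(11)] = 1/12 × (318028 − 5324.00) = 26058.7.
Partial sum through k=1: 3.11123e+07.
k=2: B_{4}/(4)! × [f^{(3)}(43) − f^{(3)}(11)] = −1/720 × (1032.00 − 264.000) = -1.06667.
Partial sum through k=2: 3.11123e+07.
k=3: B_{6}/(6)! × [f^{(5)}(43) − f^{(5)}(11)] = 1/30240 × (0.00000 − 0.00000) = 0.00000.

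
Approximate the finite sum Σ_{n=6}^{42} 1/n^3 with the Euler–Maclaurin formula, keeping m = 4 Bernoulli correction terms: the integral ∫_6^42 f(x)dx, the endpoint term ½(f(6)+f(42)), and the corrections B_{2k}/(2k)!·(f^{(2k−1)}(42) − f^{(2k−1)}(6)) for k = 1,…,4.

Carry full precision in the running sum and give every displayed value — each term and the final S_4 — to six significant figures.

S_4 ≈ 0.0161181

Integral: ∫_6^42 1/x^3 dx = 0.0136054.
Boundary: ½(f(6) + f(42)) = ½(0.00462963 + 1.34975e-05) = 0.00232156.
Running total after boundary: 0.0159270.
k=1: B_{2}/(2)! × [f^{(1)}(42) − f^{(1)}(6)] = 1/12 × (-9.64104e-07 − (-0.00231481)) = 0.000192821.
Partial sum through k=1: 0.0161198.
k=2: B_{4}/(4)! × [f^{(3)}(42) − f^{(3)}(6)] = −1/720 × (-1.09309e-08 − (-0.00128601)) = -1.78611e-06.
Partial sum through k=2: 0.0161180.
k=3: B_{6}/(6)! × [f^{(5)}(42) − f^{(5)}(6)] = 1/30240 × (-2.60259e-10 − (-0.00150034)) = 4.96145e-08.
Partial sum through k=3: 0.0161181.
k=4: B_{8}/(8)! × [f^{(7)}(42) − f^{(7)}(6)] = −1/1209600 × (-1.06228e-11 − (-0.00300069)) = -2.48073e-09.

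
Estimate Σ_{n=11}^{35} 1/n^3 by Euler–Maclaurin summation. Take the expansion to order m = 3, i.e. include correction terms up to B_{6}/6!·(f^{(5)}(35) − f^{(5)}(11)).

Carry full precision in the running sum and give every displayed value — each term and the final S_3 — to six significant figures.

S_3 ≈ 0.00412825

∫_11^35 1/x^3 dx evaluates to 0.00372407.
Endpoint term: (f(11) + f(35))/2 = (0.000751315 + 2.33236e-05)/2 = 0.000387319.
Running total after boundary: 0.00411139.
k=1: B_{2}/(2)! × [f^{(1)}(35) − f^{(1)}(11)] = 1/12 × (-1.99917e-06 − (-0.000204904)) = 1.69087e-05.
Running total after k=1: 0.00412830.
k=2: B_{4}/(4)! × [f^{(3)}(35) − f^{(3)}(11)] = −1/720 × (-3.26395e-08 − (-3.38684e-05)) = -4.69942e-08.
Running total after k=2: 0.00412825.
k=3: B_{6}/(6)! × [f^{(5)}(35) − f^{(5)}(11)] = 1/30240 × (-1.11907e-09 − (-1.17560e-05)) = 3.88719e-10.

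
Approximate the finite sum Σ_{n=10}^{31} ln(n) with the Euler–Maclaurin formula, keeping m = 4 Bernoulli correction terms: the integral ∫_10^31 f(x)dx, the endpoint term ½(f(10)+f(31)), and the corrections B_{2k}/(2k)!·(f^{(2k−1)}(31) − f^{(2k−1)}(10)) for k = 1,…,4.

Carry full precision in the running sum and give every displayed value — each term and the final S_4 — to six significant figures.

S_4 ≈ 65.2904

∫_10^31 ln(x) dx evaluates to 62.4278.
½[f(10) + f(31)] = ½[2.30259 + 3.43399] = 2.86829.
So far: 65.2960.
Order-1 term: 1/12 · (0.0322581 − 0.100000) = -0.00564516.
Running total after k=1: 65.2904.
Order-2 term: −1/720 · (6.71344e-05 − 0.00200000) = 2.68454e-06.
Running total after k=2: 65.2904.
Order-3 term: 1/30240 · (8.38306e-07 − 0.000240000) = -7.90879e-09.
Running total after k=3: 65.2904.
Order-4 term: −1/1209600 · (2.61698e-08 − 7.20000e-05) = 5.95022e-11.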